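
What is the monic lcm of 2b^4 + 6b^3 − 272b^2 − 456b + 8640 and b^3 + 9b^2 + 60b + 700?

Repeated division with remainder:
  2b^4 + 6b^3 − 272b^2 − 456b + 8640 = (2b − 12)(b^3 + 9b^2 + 60b + 700) + (−284b^2 − 1136b + 17040)
  b^3 + 9b^2 + 60b + 700 = (−(1/284)b − 5/284)(−284b^2 − 1136b + 17040) + (100b + 1000)
  −284b^2 − 1136b + 17040 = (−(71/25)b + 426/25)(100b + 1000) + (0)
Last nonzero remainder: 100b + 1000. Dividing through by 100 gives the monic gcd b + 10.
Then lcm(f, g) = f·g / gcd(f, g); expanding and making the result monic gives the answer.

b^6 + 2b^5 − 69b^4 + 118b^3 − 4972b^2 − 20280b + 302400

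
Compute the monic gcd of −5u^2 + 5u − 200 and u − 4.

1

Euclidean algorithm in ℚ[u]:
  −5u^2 + 5u − 200 = (−5u − 15)(u − 4) + (−260)
  u − 4 = (−(1/260)u + 1/65)(−260) + (0)
The last nonzero remainder is the constant −260, so the polynomials are coprime and gcd = 1.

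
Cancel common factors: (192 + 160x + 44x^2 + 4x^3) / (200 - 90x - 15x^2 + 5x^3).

(48 + 28x + 4x^2)/(50 - 35x + 5x^2)

Repeated division with remainder:
  4x^3 + 44x^2 + 160x + 192 = (4/5)(5x^3 - 15x^2 - 90x + 200) + (56x^2 + 232x + 32)
  5x^3 - 15x^2 - 90x + 200 = ((5/56)x - 125/196)(56x^2 + 232x + 32) + ((2700/49)x + 10800/49)
  56x^2 + 232x + 32 = ((686/675)x + 98/675)((2700/49)x + 10800/49) + (0)
Last nonzero remainder: (2700/49)x + 10800/49. Dividing through by 2700/49 gives the monic gcd x + 4.
Cancel x + 4 from numerator and denominator to get the reduced form.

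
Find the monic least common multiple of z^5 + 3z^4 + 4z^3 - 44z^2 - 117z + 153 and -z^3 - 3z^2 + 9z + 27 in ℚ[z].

z^6 + 6z^5 + 13z^4 - 32z^3 - 249z^2 - 198z + 459

Apply the Euclidean algorithm:
  z^5 + 3z^4 + 4z^3 - 44z^2 - 117z + 153 = (-z^2 - 13)(-z^3 - 3z^2 + 9z + 27) + (-56z^2 + 504)
  -z^3 - 3z^2 + 9z + 27 = ((1/56)z + 3/56)(-56z^2 + 504) + (0)
Last nonzero remainder: -56z^2 + 504. Dividing through by -56 gives the monic gcd z^2 - 9.
Then lcm(f, g) = f·g / gcd(f, g); expanding and making the result monic gives the answer.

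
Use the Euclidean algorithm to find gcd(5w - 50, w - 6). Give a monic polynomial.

1

Repeated division with remainder:
  5w - 50 = (5)(w - 6) + (-20)
  w - 6 = (-(1/20)w + 3/10)(-20) + (0)
The last nonzero remainder is the constant -20, so the polynomials are coprime and gcd = 1.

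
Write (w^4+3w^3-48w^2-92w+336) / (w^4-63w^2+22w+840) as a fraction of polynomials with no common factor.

(w-2)/(w-5)

Euclidean algorithm in ℚ[w]:
  w^4+3w^3-48w^2-92w+336 = (w^4-63w^2+22w+840) + (3w^3+15w^2-114w-504)
  w^4-63w^2+22w+840 = ((1/3)w-5/3)(3w^3+15w^2-114w-504) + (0)
Last nonzero remainder: 3w^3+15w^2-114w-504. Dividing through by 3 gives the monic gcd w^3+5w^2-38w-168.
Cancel w^3+5w^2-38w-168 from numerator and denominator to get the reduced form.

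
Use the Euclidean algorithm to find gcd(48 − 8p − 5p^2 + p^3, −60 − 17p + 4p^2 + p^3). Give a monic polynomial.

−12 − p + p^2

By polynomial division,
  p^3 − 5p^2 − 8p + 48 = (p^3 + 4p^2 − 17p − 60) + (−9p^2 + 9p + 108)
  p^3 + 4p^2 − 17p − 60 = (−(1/9)p − 5/9)(−9p^2 + 9p + 108) + (0)
Last nonzero remainder: −9p^2 + 9p + 108. Dividing through by −9 gives the monic gcd p^2 − p − 12.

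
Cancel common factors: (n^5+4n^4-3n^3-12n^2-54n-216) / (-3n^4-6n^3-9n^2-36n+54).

Euclidean algorithm in ℚ[n]:
  n^5+4n^4-3n^3-12n^2-54n-216 = (-(1/3)n-2/3)(-3n^4-6n^3-9n^2-36n+54) + (-10n^3-30n^2-60n-180)
  -3n^4-6n^3-9n^2-36n+54 = ((3/10)n-3/10)(-10n^3-30n^2-60n-180) + (0)
Last nonzero remainder: -10n^3-30n^2-60n-180. Dividing through by -10 gives the monic gcd n^3+3n^2+6n+18.
Cancel n^3+3n^2+6n+18 from numerator and denominator to get the reduced form.

(-n^2-n+12)/(3n-3)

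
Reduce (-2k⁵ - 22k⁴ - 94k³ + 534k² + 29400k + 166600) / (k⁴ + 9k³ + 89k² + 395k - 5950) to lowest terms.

(-2k² + 6k + 140)/(k - 5)

By polynomial division,
  -2k⁵ - 22k⁴ - 94k³ + 534k² + 29400k + 166600 = (-2k - 4)(k⁴ + 9k³ + 89k² + 395k - 5950) + (120k³ + 1680k² + 19080k + 142800)
  k⁴ + 9k³ + 89k² + 395k - 5950 = ((1/120)k - 1/24)(120k³ + 1680k² + 19080k + 142800) + (0)
Last nonzero remainder: 120k³ + 1680k² + 19080k + 142800. Dividing through by 120 gives the monic gcd k³ + 14k² + 159k + 1190.
Cancel k³ + 14k² + 159k + 1190 from numerator and denominator to get the reduced form.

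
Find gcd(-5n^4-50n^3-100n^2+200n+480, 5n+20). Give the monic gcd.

Repeated division with remainder:
  -5n^4-50n^3-100n^2+200n+480 = (-n^3-6n^2+4n+24)(5n+20) + (0)
Last nonzero remainder: 5n+20. Dividing through by 5 gives the monic gcd n+4.

n+4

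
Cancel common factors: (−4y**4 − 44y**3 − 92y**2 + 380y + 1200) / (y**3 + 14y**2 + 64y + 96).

(−4y**3 − 28y**2 + 20y + 300)/(y**2 + 10y + 24)

Repeated division with remainder:
  −4y**4 − 44y**3 − 92y**2 + 380y + 1200 = (−4y + 12)(y**3 + 14y**2 + 64y + 96) + (−4y**2 − 4y + 48)
  y**3 + 14y**2 + 64y + 96 = (−(1/4)y − 13/4)(−4y**2 − 4y + 48) + (63y + 252)
  −4y**2 − 4y + 48 = (−(4/63)y + 4/21)(63y + 252) + (0)
Last nonzero remainder: 63y + 252. Dividing through by 63 gives the monic gcd y + 4.
Cancel y + 4 from numerator and denominator to get the reduced form.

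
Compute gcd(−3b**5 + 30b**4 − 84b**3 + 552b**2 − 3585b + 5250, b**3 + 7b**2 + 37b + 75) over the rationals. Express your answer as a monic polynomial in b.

b**2 + 4b + 25

By polynomial division,
  −3b**5 + 30b**4 − 84b**3 + 552b**2 − 3585b + 5250 = (−3b**2 + 51b − 330)(b**3 + 7b**2 + 37b + 75) + (1200b**2 + 4800b + 30000)
  b**3 + 7b**2 + 37b + 75 = ((1/1200)b + 1/400)(1200b**2 + 4800b + 30000) + (0)
Last nonzero remainder: 1200b**2 + 4800b + 30000. Dividing through by 1200 gives the monic gcd b**2 + 4b + 25.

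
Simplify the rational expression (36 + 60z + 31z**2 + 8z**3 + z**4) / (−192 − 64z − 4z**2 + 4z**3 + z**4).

(3 + 4z + z**2)/(−16 + z**2)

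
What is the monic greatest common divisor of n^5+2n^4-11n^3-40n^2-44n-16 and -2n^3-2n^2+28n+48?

By polynomial division,
  n^5+2n^4-11n^3-40n^2-44n-16 = (-(1/2)n^2-(1/2)n-1)(-2n^3-2n^2+28n+48) + (-4n^2+8n+32)
  -2n^3-2n^2+28n+48 = ((1/2)n+3/2)(-4n^2+8n+32) + (0)
Last nonzero remainder: -4n^2+8n+32. Dividing through by -4 gives the monic gcd n^2-2n-8.

n^2-2n-8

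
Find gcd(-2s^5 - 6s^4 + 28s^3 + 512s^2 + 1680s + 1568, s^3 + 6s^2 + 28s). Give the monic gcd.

s^2 + 6s + 28

By polynomial division,
  -2s^5 - 6s^4 + 28s^3 + 512s^2 + 1680s + 1568 = (-2s^2 + 6s + 48)(s^3 + 6s^2 + 28s) + (56s^2 + 336s + 1568)
  s^3 + 6s^2 + 28s = ((1/56)s)(56s^2 + 336s + 1568) + (0)
Last nonzero remainder: 56s^2 + 336s + 1568. Dividing through by 56 gives the monic gcd s^2 + 6s + 28.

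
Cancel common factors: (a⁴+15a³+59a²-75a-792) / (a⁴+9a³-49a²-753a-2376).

(a-3)/(a-9)

Apply the Euclidean algorithm:
  a⁴+15a³+59a²-75a-792 = (a⁴+9a³-49a²-753a-2376) + (6a³+108a²+678a+1584)
  a⁴+9a³-49a²-753a-2376 = ((1/6)a-3/2)(6a³+108a²+678a+1584) + (0)
Last nonzero remainder: 6a³+108a²+678a+1584. Dividing through by 6 gives the monic gcd a³+18a²+113a+264.
Cancel a³+18a²+113a+264 from numerator and denominator to get the reduced form.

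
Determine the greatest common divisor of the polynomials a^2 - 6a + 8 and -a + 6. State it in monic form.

Repeated division with remainder:
  a^2 - 6a + 8 = (-a)(-a + 6) + (8)
  -a + 6 = (-(1/8)a + 3/4)(8) + (0)
The last nonzero remainder is the constant 8, so the polynomials are coprime and gcd = 1.

1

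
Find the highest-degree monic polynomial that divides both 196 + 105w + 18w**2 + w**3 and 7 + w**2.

1

Repeated division with remainder:
  w**3 + 18w**2 + 105w + 196 = (w + 18)(w**2 + 7) + (98w + 70)
  w**2 + 7 = ((1/98)w - 5/686)(98w + 70) + (368/49)
  98w + 70 = ((2401/184)w + 1715/184)(368/49) + (0)
The last nonzero remainder is the constant 368/49, so the polynomials are coprime and gcd = 1.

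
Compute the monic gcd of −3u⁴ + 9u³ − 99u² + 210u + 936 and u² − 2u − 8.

Repeated division with remainder:
  −3u⁴ + 9u³ − 99u² + 210u + 936 = (−3u² + 3u − 117)(u² − 2u − 8) + (0)
The last nonzero remainder u² − 2u − 8 is already monic.

u² − 2u − 8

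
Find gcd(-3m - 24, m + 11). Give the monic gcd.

1

By polynomial division,
  -3m - 24 = (-3)(m + 11) + (9)
  m + 11 = ((1/9)m + 11/9)(9) + (0)
The last nonzero remainder is the constant 9, so the polynomials are coprime and gcd = 1.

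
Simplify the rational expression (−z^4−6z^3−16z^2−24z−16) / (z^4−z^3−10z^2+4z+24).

(−z^2−2z−4)/(z^2−5z+6)

Apply the Euclidean algorithm:
  −z^4−6z^3−16z^2−24z−16 = (−1)(z^4−z^3−10z^2+4z+24) + (−7z^3−26z^2−20z+8)
  z^4−z^3−10z^2+4z+24 = (−(1/7)z+33/49)(−7z^3−26z^2−20z+8) + ((228/49)z^2+(912/49)z+912/49)
  −7z^3−26z^2−20z+8 = (−(343/228)z+49/114)((228/49)z^2+(912/49)z+912/49) + (0)
Last nonzero remainder: (228/49)z^2+(912/49)z+912/49. Dividing through by 228/49 gives the monic gcd z^2+4z+4.
Cancel z^2+4z+4 from numerator and denominator to get the reduced form.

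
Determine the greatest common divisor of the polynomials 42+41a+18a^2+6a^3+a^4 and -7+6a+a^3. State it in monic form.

7+a+a^2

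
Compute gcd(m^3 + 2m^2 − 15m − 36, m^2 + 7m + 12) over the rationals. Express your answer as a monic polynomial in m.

m + 3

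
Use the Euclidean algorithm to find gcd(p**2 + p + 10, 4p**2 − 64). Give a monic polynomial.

1

By polynomial division,
  p**2 + p + 10 = (1/4)(4p**2 − 64) + (p + 26)
  4p**2 − 64 = (4p − 104)(p + 26) + (2640)
  p + 26 = ((1/2640)p + 13/1320)(2640) + (0)
The last nonzero remainder is the constant 2640, so the polynomials are coprime and gcd = 1.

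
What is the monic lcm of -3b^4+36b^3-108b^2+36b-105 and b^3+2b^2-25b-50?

Euclidean algorithm in ℚ[b]:
  -3b^4+36b^3-108b^2+36b-105 = (-3b+42)(b^3+2b^2-25b-50) + (-267b^2+936b+1995)
  b^3+2b^2-25b-50 = (-(1/267)b-490/23763)(-267b^2+936b+1995) + ((14040/7921)b-70200/7921)
  -267b^2+936b+1995 = (-(704969/4680)b-1053493/4680)((14040/7921)b-70200/7921) + (0)
Last nonzero remainder: (14040/7921)b-70200/7921. Dividing through by 14040/7921 gives the monic gcd b-5.
Then lcm(f, g) = f·g / gcd(f, g); expanding and making the result monic gives the answer.

b^6-5b^5-38b^4+120b^3+311b^2+125b+350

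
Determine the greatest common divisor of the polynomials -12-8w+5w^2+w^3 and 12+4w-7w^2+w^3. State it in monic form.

-2-w+w^2

Repeated division with remainder:
  w^3+5w^2-8w-12 = (w^3-7w^2+4w+12) + (12w^2-12w-24)
  w^3-7w^2+4w+12 = ((1/12)w-1/2)(12w^2-12w-24) + (0)
Last nonzero remainder: 12w^2-12w-24. Dividing through by 12 gives the monic gcd w^2-w-2.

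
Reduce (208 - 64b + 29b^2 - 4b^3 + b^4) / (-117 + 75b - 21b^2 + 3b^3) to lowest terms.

By polynomial division,
  b^4 - 4b^3 + 29b^2 - 64b + 208 = ((1/3)b + 1)(3b^3 - 21b^2 + 75b - 117) + (25b^2 - 100b + 325)
  3b^3 - 21b^2 + 75b - 117 = ((3/25)b - 9/25)(25b^2 - 100b + 325) + (0)
Last nonzero remainder: 25b^2 - 100b + 325. Dividing through by 25 gives the monic gcd b^2 - 4b + 13.
Cancel b^2 - 4b + 13 from numerator and denominator to get the reduced form.

(16 + b^2)/(-9 + 3b)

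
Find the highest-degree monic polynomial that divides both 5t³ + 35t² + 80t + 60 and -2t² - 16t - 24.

Repeated division with remainder:
  5t³ + 35t² + 80t + 60 = (-(5/2)t + 5/2)(-2t² - 16t - 24) + (60t + 120)
  -2t² - 16t - 24 = (-(1/30)t - 1/5)(60t + 120) + (0)
Last nonzero remainder: 60t + 120. Dividing through by 60 gives the monic gcd t + 2.

t + 2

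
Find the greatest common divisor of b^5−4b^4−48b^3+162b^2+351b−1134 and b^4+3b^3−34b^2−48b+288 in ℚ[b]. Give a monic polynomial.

Euclidean algorithm in ℚ[b]:
  b^5−4b^4−48b^3+162b^2+351b−1134 = (b−7)(b^4+3b^3−34b^2−48b+288) + (7b^3−28b^2−273b+882)
  b^4+3b^3−34b^2−48b+288 = ((1/7)b+1)(7b^3−28b^2−273b+882) + (33b^2+99b−594)
  7b^3−28b^2−273b+882 = ((7/33)b−49/33)(33b^2+99b−594) + (0)
Last nonzero remainder: 33b^2+99b−594. Dividing through by 33 gives the monic gcd b^2+3b−18.

b^2+3b−18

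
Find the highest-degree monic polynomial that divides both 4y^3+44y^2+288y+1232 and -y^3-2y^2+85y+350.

y+7

Euclidean algorithm in ℚ[y]:
  4y^3+44y^2+288y+1232 = (-4)(-y^3-2y^2+85y+350) + (36y^2+628y+2632)
  -y^3-2y^2+85y+350 = (-(1/36)y+139/324)(36y^2+628y+2632) + (-(9016/81)y-63112/81)
  36y^2+628y+2632 = (-(729/2254)y-3807/1127)(-(9016/81)y-63112/81) + (0)
Last nonzero remainder: -(9016/81)y-63112/81. Dividing through by -9016/81 gives the monic gcd y+7.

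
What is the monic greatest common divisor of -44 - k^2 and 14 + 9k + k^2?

1

By polynomial division,
  -k^2 - 44 = (-1)(k^2 + 9k + 14) + (9k - 30)
  k^2 + 9k + 14 = ((1/9)k + 37/27)(9k - 30) + (496/9)
  9k - 30 = ((81/496)k - 135/248)(496/9) + (0)
The last nonzero remainder is the constant 496/9, so the polynomials are coprime and gcd = 1.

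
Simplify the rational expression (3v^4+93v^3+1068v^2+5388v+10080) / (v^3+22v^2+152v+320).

(3v^2+39v+126)/(v+4)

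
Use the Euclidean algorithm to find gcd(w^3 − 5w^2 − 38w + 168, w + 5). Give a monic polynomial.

1

Apply the Euclidean algorithm:
  w^3 − 5w^2 − 38w + 168 = (w^2 − 10w + 12)(w + 5) + (108)
  w + 5 = ((1/108)w + 5/108)(108) + (0)
The last nonzero remainder is the constant 108, so the polynomials are coprime and gcd = 1.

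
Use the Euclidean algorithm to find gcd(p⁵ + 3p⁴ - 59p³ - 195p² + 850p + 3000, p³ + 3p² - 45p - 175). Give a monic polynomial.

Apply the Euclidean algorithm:
  p⁵ + 3p⁴ - 59p³ - 195p² + 850p + 3000 = (p² - 14)(p³ + 3p² - 45p - 175) + (22p² + 220p + 550)
  p³ + 3p² - 45p - 175 = ((1/22)p - 7/22)(22p² + 220p + 550) + (0)
Last nonzero remainder: 22p² + 220p + 550. Dividing through by 22 gives the monic gcd p² + 10p + 25.

p² + 10p + 25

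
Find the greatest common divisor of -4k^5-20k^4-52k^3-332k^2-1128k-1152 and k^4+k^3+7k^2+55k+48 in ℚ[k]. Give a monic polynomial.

k^3+7k+48

Apply the Euclidean algorithm:
  -4k^5-20k^4-52k^3-332k^2-1128k-1152 = (-4k-16)(k^4+k^3+7k^2+55k+48) + (-8k^3-56k-384)
  k^4+k^3+7k^2+55k+48 = (-(1/8)k-1/8)(-8k^3-56k-384) + (0)
Last nonzero remainder: -8k^3-56k-384. Dividing through by -8 gives the monic gcd k^3+7k+48.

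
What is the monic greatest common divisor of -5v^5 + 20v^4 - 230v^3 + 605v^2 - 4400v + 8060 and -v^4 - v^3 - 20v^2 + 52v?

Euclidean algorithm in ℚ[v]:
  -5v^5 + 20v^4 - 230v^3 + 605v^2 - 4400v + 8060 = (5v - 25)(-v^4 - v^3 - 20v^2 + 52v) + (-155v^3 - 155v^2 - 3100v + 8060)
  -v^4 - v^3 - 20v^2 + 52v = ((1/155)v)(-155v^3 - 155v^2 - 3100v + 8060) + (0)
Last nonzero remainder: -155v^3 - 155v^2 - 3100v + 8060. Dividing through by -155 gives the monic gcd v^3 + v^2 + 20v - 52.

v^3 + v^2 + 20v - 52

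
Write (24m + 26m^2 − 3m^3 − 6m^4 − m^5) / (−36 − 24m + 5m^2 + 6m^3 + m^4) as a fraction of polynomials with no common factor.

By polynomial division,
  −m^5 − 6m^4 − 3m^3 + 26m^2 + 24m = (−m)(m^4 + 6m^3 + 5m^2 − 24m − 36) + (2m^3 + 2m^2 − 12m)
  m^4 + 6m^3 + 5m^2 − 24m − 36 = ((1/2)m + 5/2)(2m^3 + 2m^2 − 12m) + (6m^2 + 6m − 36)
  2m^3 + 2m^2 − 12m = ((1/3)m)(6m^2 + 6m − 36) + (0)
Last nonzero remainder: 6m^2 + 6m − 36. Dividing through by 6 gives the monic gcd m^2 + m − 6.
Cancel m^2 + m − 6 from numerator and denominator to get the reduced form.

(−4m − 5m^2 − m^3)/(6 + 5m + m^2)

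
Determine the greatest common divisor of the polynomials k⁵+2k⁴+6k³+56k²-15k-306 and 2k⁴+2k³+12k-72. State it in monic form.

Apply the Euclidean algorithm:
  k⁵+2k⁴+6k³+56k²-15k-306 = ((1/2)k+1/2)(2k⁴+2k³+12k-72) + (5k³+50k²+15k-270)
  2k⁴+2k³+12k-72 = ((2/5)k-18/5)(5k³+50k²+15k-270) + (174k²+174k-1044)
  5k³+50k²+15k-270 = ((5/174)k+15/58)(174k²+174k-1044) + (0)
Last nonzero remainder: 174k²+174k-1044. Dividing through by 174 gives the monic gcd k²+k-6.

k²+k-6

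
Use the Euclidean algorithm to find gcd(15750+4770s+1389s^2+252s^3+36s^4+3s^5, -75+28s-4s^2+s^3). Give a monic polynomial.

25-s+s^2

Repeated division with remainder:
  3s^5+36s^4+252s^3+1389s^2+4770s+15750 = (3s^2+48s+360)(s^3-4s^2+28s-75) + (1710s^2-1710s+42750)
  s^3-4s^2+28s-75 = ((1/1710)s-1/570)(1710s^2-1710s+42750) + (0)
Last nonzero remainder: 1710s^2-1710s+42750. Dividing through by 1710 gives the monic gcd s^2-s+25.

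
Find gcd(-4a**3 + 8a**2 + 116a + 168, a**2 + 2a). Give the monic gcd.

a + 2

Repeated division with remainder:
  -4a**3 + 8a**2 + 116a + 168 = (-4a + 16)(a**2 + 2a) + (84a + 168)
  a**2 + 2a = ((1/84)a)(84a + 168) + (0)
Last nonzero remainder: 84a + 168. Dividing through by 84 gives the monic gcd a + 2.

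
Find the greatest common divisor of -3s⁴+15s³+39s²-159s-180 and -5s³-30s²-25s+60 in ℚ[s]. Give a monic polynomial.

s+3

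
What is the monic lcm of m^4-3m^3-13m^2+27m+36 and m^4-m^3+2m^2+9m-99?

m^6-4m^5+m^4+7m^3-134m^2+261m+396

By polynomial division,
  m^4-3m^3-13m^2+27m+36 = (m^4-m^3+2m^2+9m-99) + (-2m^3-15m^2+18m+135)
  m^4-m^3+2m^2+9m-99 = (-(1/2)m+17/4)(-2m^3-15m^2+18m+135) + ((299/4)m^2-2691/4)
  -2m^3-15m^2+18m+135 = (-(8/299)m-60/299)((299/4)m^2-2691/4) + (0)
Last nonzero remainder: (299/4)m^2-2691/4. Dividing through by 299/4 gives the monic gcd m^2-9.
Then lcm(f, g) = f·g / gcd(f, g); expanding and making the result monic gives the answer.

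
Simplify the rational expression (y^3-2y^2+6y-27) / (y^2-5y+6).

(y^2+y+9)/(y-2)

Euclidean algorithm in ℚ[y]:
  y^3-2y^2+6y-27 = (y+3)(y^2-5y+6) + (15y-45)
  y^2-5y+6 = ((1/15)y-2/15)(15y-45) + (0)
Last nonzero remainder: 15y-45. Dividing through by 15 gives the monic gcd y-3.
Cancel y-3 from numerator and denominator to get the reduced form.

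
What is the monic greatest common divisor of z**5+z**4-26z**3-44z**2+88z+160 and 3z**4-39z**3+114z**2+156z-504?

Euclidean algorithm in ℚ[z]:
  z**5+z**4-26z**3-44z**2+88z+160 = ((1/3)z+14/3)(3z**4-39z**3+114z**2+156z-504) + (118z**3-628z**2-472z+2512)
  3z**4-39z**3+114z**2+156z-504 = ((3/118)z-1359/6962)(118z**3-628z**2-472z+2512) + ((11880/3481)z**2-47520/3481)
  118z**3-628z**2-472z+2512 = ((205379/5940)z-546517/2970)((11880/3481)z**2-47520/3481) + (0)
Last nonzero remainder: (11880/3481)z**2-47520/3481. Dividing through by 11880/3481 gives the monic gcd z**2-4.

z**2-4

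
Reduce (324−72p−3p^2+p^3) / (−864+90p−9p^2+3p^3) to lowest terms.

(−54+3p+p^2)/(144+9p+3p^2)

By polynomial division,
  p^3−3p^2−72p+324 = (1/3)(3p^3−9p^2+90p−864) + (−102p+612)
  3p^3−9p^2+90p−864 = (−(1/34)p^2−(3/34)p−24/17)(−102p+612) + (0)
Last nonzero remainder: −102p+612. Dividing through by −102 gives the monic gcd p−6.
Cancel p−6 from numerator and denominator to get the reduced form.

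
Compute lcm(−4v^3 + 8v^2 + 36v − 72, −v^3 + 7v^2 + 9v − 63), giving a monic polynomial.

Euclidean algorithm in ℚ[v]:
  −4v^3 + 8v^2 + 36v − 72 = (4)(−v^3 + 7v^2 + 9v − 63) + (−20v^2 + 180)
  −v^3 + 7v^2 + 9v − 63 = ((1/20)v − 7/20)(−20v^2 + 180) + (0)
Last nonzero remainder: −20v^2 + 180. Dividing through by −20 gives the monic gcd v^2 − 9.
Then lcm(f, g) = f·g / gcd(f, g); expanding and making the result monic gives the answer.

v^4 − 9v^3 + 5v^2 + 81v − 126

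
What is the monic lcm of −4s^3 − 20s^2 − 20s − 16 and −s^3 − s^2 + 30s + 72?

s^5 + 2s^4 − 28s^3 − 101s^2 − 102s − 72

Apply the Euclidean algorithm:
  −4s^3 − 20s^2 − 20s − 16 = (4)(−s^3 − s^2 + 30s + 72) + (−16s^2 − 140s − 304)
  −s^3 − s^2 + 30s + 72 = ((1/16)s − 31/64)(−16s^2 − 140s − 304) + (−(301/16)s − 301/4)
  −16s^2 − 140s − 304 = ((256/301)s + 1216/301)(−(301/16)s − 301/4) + (0)
Last nonzero remainder: −(301/16)s − 301/4. Dividing through by −301/16 gives the monic gcd s + 4.
Then lcm(f, g) = f·g / gcd(f, g); expanding and making the result monic gives the answer.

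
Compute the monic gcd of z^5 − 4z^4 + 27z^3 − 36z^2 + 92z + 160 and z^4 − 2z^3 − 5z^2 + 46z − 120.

By polynomial division,
  z^5 − 4z^4 + 27z^3 − 36z^2 + 92z + 160 = (z − 2)(z^4 − 2z^3 − 5z^2 + 46z − 120) + (28z^3 − 92z^2 + 304z − 80)
  z^4 − 2z^3 − 5z^2 + 46z − 120 = ((1/28)z + 9/196)(28z^3 − 92z^2 + 304z − 80) + (−(570/49)z^2 + (1710/49)z − 5700/49)
  28z^3 − 92z^2 + 304z − 80 = (−(686/285)z + 196/285)(−(570/49)z^2 + (1710/49)z − 5700/49) + (0)
Last nonzero remainder: −(570/49)z^2 + (1710/49)z − 5700/49. Dividing through by −570/49 gives the monic gcd z^2 − 3z + 10.

z^2 − 3z + 10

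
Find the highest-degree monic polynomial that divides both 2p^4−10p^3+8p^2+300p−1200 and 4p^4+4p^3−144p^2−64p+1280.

p^2+p−20

By polynomial division,
  2p^4−10p^3+8p^2+300p−1200 = (1/2)(4p^4+4p^3−144p^2−64p+1280) + (−12p^3+80p^2+332p−1840)
  4p^4+4p^3−144p^2−64p+1280 = (−(1/3)p−23/9)(−12p^3+80p^2+332p−1840) + ((1540/9)p^2+(1540/9)p−30800/9)
  −12p^3+80p^2+332p−1840 = (−(27/385)p+207/385)((1540/9)p^2+(1540/9)p−30800/9) + (0)
Last nonzero remainder: (1540/9)p^2+(1540/9)p−30800/9. Dividing through by 1540/9 gives the monic gcd p^2+p−20.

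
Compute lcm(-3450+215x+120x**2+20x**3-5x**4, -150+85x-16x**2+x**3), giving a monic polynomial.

-3450+905x+77x**2-4x**3-9x**4+x**5

Repeated division with remainder:
  -5x**4+20x**3+120x**2+215x-3450 = (-5x-60)(x**3-16x**2+85x-150) + (-415x**2+4565x-12450)
  x**3-16x**2+85x-150 = (-(1/415)x+1/83)(-415x**2+4565x-12450) + (0)
Last nonzero remainder: -415x**2+4565x-12450. Dividing through by -415 gives the monic gcd x**2-11x+30.
Then lcm(f, g) = f·g / gcd(f, g); expanding and making the result monic gives the answer.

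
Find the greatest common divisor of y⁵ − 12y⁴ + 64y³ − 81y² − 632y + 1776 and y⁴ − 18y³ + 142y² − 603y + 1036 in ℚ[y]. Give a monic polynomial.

y³ − 11y² + 65y − 148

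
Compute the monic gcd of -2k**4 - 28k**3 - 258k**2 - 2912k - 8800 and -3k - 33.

Euclidean algorithm in ℚ[k]:
  -2k**4 - 28k**3 - 258k**2 - 2912k - 8800 = ((2/3)k**3 + 2k**2 + 64k + 800/3)(-3k - 33) + (0)
Last nonzero remainder: -3k - 33. Dividing through by -3 gives the monic gcd k + 11.

k + 11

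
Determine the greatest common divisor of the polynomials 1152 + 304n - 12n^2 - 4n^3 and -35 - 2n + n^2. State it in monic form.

1

Euclidean algorithm in ℚ[n]:
  -4n^3 - 12n^2 + 304n + 1152 = (-4n - 20)(n^2 - 2n - 35) + (124n + 452)
  n^2 - 2n - 35 = ((1/124)n - 175/3844)(124n + 452) + (-13860/961)
  124n + 452 = (-(29791/3465)n - 108593/3465)(-13860/961) + (0)
The last nonzero remainder is the constant -13860/961, so the polynomials are coprime and gcd = 1.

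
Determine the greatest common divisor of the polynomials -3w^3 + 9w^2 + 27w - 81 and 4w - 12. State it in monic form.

w - 3

Repeated division with remainder:
  -3w^3 + 9w^2 + 27w - 81 = (-(3/4)w^2 + 27/4)(4w - 12) + (0)
Last nonzero remainder: 4w - 12. Dividing through by 4 gives the monic gcd w - 3.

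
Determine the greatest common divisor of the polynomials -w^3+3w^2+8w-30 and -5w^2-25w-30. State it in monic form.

w+3

By polynomial division,
  -w^3+3w^2+8w-30 = ((1/5)w-8/5)(-5w^2-25w-30) + (-26w-78)
  -5w^2-25w-30 = ((5/26)w+5/13)(-26w-78) + (0)
Last nonzero remainder: -26w-78. Dividing through by -26 gives the monic gcd w+3.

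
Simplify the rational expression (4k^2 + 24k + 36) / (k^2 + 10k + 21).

Apply the Euclidean algorithm:
  4k^2 + 24k + 36 = (4)(k^2 + 10k + 21) + (−16k − 48)
  k^2 + 10k + 21 = (−(1/16)k − 7/16)(−16k − 48) + (0)
Last nonzero remainder: −16k − 48. Dividing through by −16 gives the monic gcd k + 3.
Cancel k + 3 from numerator and denominator to get the reduced form.

(4k + 12)/(k + 7)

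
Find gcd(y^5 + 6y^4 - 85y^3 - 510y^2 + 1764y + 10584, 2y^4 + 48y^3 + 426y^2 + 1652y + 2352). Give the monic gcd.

Euclidean algorithm in ℚ[y]:
  y^5 + 6y^4 - 85y^3 - 510y^2 + 1764y + 10584 = ((1/2)y - 9)(2y^4 + 48y^3 + 426y^2 + 1652y + 2352) + (134y^3 + 2498y^2 + 15456y + 31752)
  2y^4 + 48y^3 + 426y^2 + 1652y + 2352 = ((1/67)y + 359/4489)(134y^3 + 2498y^2 + 15456y + 31752) + (-(20020/4489)y^2 - (260260/4489)y - 840840/4489)
  134y^3 + 2498y^2 + 15456y + 31752 = (-(300763/10010)y - 121203/715)(-(20020/4489)y^2 - (260260/4489)y - 840840/4489) + (0)
Last nonzero remainder: -(20020/4489)y^2 - (260260/4489)y - 840840/4489. Dividing through by -20020/4489 gives the monic gcd y^2 + 13y + 42.

y^2 + 13y + 42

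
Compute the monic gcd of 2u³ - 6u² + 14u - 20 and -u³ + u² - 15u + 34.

u - 2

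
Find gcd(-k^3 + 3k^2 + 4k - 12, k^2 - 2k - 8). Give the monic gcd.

k + 2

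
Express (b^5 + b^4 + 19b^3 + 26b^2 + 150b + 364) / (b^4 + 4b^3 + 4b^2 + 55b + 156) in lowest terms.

(b^3 + 4b^2 + 18b + 28)/(b^2 + 7b + 12)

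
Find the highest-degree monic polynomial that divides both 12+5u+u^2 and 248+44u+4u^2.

1

By polynomial division,
  u^2+5u+12 = (1/4)(4u^2+44u+248) + (-6u-50)
  4u^2+44u+248 = (-(2/3)u-16/9)(-6u-50) + (1432/9)
  -6u-50 = (-(27/716)u-225/716)(1432/9) + (0)
The last nonzero remainder is the constant 1432/9, so the polynomials are coprime and gcd = 1.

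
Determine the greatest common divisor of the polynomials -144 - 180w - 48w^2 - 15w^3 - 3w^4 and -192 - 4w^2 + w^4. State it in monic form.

48 + 12w + 4w^2 + w^3

Apply the Euclidean algorithm:
  -3w^4 - 15w^3 - 48w^2 - 180w - 144 = (-3)(w^4 - 4w^2 - 192) + (-15w^3 - 60w^2 - 180w - 720)
  w^4 - 4w^2 - 192 = (-(1/15)w + 4/15)(-15w^3 - 60w^2 - 180w - 720) + (0)
Last nonzero remainder: -15w^3 - 60w^2 - 180w - 720. Dividing through by -15 gives the monic gcd w^3 + 4w^2 + 12w + 48.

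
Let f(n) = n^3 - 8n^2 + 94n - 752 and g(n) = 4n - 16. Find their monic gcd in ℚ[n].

1

By polynomial division,
  n^3 - 8n^2 + 94n - 752 = ((1/4)n^2 - n + 39/2)(4n - 16) + (-440)
  4n - 16 = (-(1/110)n + 2/55)(-440) + (0)
The last nonzero remainder is the constant -440, so the polynomials are coprime and gcd = 1.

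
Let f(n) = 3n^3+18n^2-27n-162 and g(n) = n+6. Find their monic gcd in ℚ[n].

By polynomial division,
  3n^3+18n^2-27n-162 = (3n^2-27)(n+6) + (0)
The last nonzero remainder n+6 is already monic.

n+6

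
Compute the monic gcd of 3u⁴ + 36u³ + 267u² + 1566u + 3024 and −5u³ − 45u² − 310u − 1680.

u³ + 9u² + 62u + 336

Repeated division with remainder:
  3u⁴ + 36u³ + 267u² + 1566u + 3024 = (−(3/5)u − 9/5)(−5u³ − 45u² − 310u − 1680) + (0)
Last nonzero remainder: −5u³ − 45u² − 310u − 1680. Dividing through by −5 gives the monic gcd u³ + 9u² + 62u + 336.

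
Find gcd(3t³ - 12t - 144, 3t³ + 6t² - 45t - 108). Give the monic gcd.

Euclidean algorithm in ℚ[t]:
  3t³ - 12t - 144 = (3t³ + 6t² - 45t - 108) + (-6t² + 33t - 36)
  3t³ + 6t² - 45t - 108 = (-(1/2)t - 15/4)(-6t² + 33t - 36) + ((243/4)t - 243)
  -6t² + 33t - 36 = (-(8/81)t + 4/27)((243/4)t - 243) + (0)
Last nonzero remainder: (243/4)t - 243. Dividing through by 243/4 gives the monic gcd t - 4.

t - 4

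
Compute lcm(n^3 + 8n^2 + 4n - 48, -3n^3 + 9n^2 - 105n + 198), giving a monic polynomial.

Euclidean algorithm in ℚ[n]:
  n^3 + 8n^2 + 4n - 48 = (-1/3)(-3n^3 + 9n^2 - 105n + 198) + (11n^2 - 31n + 18)
  -3n^3 + 9n^2 - 105n + 198 = (-(3/11)n + 6/121)(11n^2 - 31n + 18) + (-(11925/121)n + 23850/121)
  11n^2 - 31n + 18 = (-(1331/11925)n + 121/1325)(-(11925/121)n + 23850/121) + (0)
Last nonzero remainder: -(11925/121)n + 23850/121. Dividing through by -11925/121 gives the monic gcd n - 2.
Then lcm(f, g) = f·g / gcd(f, g); expanding and making the result monic gives the answer.

n^5 + 7n^4 + 29n^3 + 212n^2 + 180n - 1584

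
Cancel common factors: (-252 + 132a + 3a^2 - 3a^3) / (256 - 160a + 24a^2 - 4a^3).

Euclidean algorithm in ℚ[a]:
  -3a^3 + 3a^2 + 132a - 252 = (3/4)(-4a^3 + 24a^2 - 160a + 256) + (-15a^2 + 252a - 444)
  -4a^3 + 24a^2 - 160a + 256 = ((4/15)a + 72/25)(-15a^2 + 252a - 444) + (-(19184/25)a + 38368/25)
  -15a^2 + 252a - 444 = ((375/19184)a - 2775/9592)(-(19184/25)a + 38368/25) + (0)
Last nonzero remainder: -(19184/25)a + 38368/25. Dividing through by -19184/25 gives the monic gcd a - 2.
Cancel a - 2 from numerator and denominator to get the reduced form.

(-126 + 3a + 3a^2)/(128 - 16a + 4a^2)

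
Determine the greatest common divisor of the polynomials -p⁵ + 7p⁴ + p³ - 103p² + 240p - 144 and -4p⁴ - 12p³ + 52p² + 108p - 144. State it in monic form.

p³ - 13p + 12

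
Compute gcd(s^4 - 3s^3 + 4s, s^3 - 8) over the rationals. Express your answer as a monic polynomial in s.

s - 2

Repeated division with remainder:
  s^4 - 3s^3 + 4s = (s - 3)(s^3 - 8) + (12s - 24)
  s^3 - 8 = ((1/12)s^2 + (1/6)s + 1/3)(12s - 24) + (0)
Last nonzero remainder: 12s - 24. Dividing through by 12 gives the monic gcd s - 2.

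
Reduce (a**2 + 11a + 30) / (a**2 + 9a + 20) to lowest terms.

Repeated division with remainder:
  a**2 + 11a + 30 = (a**2 + 9a + 20) + (2a + 10)
  a**2 + 9a + 20 = ((1/2)a + 2)(2a + 10) + (0)
Last nonzero remainder: 2a + 10. Dividing through by 2 gives the monic gcd a + 5.
Cancel a + 5 from numerator and denominator to get the reduced form.

(a + 6)/(a + 4)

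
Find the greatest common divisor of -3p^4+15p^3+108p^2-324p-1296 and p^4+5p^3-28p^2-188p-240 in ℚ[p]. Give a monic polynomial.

p^2-2p-24

Apply the Euclidean algorithm:
  -3p^4+15p^3+108p^2-324p-1296 = (-3)(p^4+5p^3-28p^2-188p-240) + (30p^3+24p^2-888p-2016)
  p^4+5p^3-28p^2-188p-240 = ((1/30)p+7/50)(30p^3+24p^2-888p-2016) + (-(44/25)p^2+(88/25)p+1056/25)
  30p^3+24p^2-888p-2016 = (-(375/22)p-525/11)(-(44/25)p^2+(88/25)p+1056/25) + (0)
Last nonzero remainder: -(44/25)p^2+(88/25)p+1056/25. Dividing through by -44/25 gives the monic gcd p^2-2p-24.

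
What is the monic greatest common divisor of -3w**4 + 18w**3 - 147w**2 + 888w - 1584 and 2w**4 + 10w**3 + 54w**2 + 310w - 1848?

w**3 - 2w**2 + 41w - 132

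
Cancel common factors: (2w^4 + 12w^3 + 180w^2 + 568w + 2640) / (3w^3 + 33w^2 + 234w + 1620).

(2w^2 + 8w + 44)/(3w + 27)

Repeated division with remainder:
  2w^4 + 12w^3 + 180w^2 + 568w + 2640 = ((2/3)w - 10/3)(3w^3 + 33w^2 + 234w + 1620) + (134w^2 + 268w + 8040)
  3w^3 + 33w^2 + 234w + 1620 = ((3/134)w + 27/134)(134w^2 + 268w + 8040) + (0)
Last nonzero remainder: 134w^2 + 268w + 8040. Dividing through by 134 gives the monic gcd w^2 + 2w + 60.
Cancel w^2 + 2w + 60 from numerator and denominator to get the reduced form.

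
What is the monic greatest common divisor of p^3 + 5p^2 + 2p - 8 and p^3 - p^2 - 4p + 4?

Repeated division with remainder:
  p^3 + 5p^2 + 2p - 8 = (p^3 - p^2 - 4p + 4) + (6p^2 + 6p - 12)
  p^3 - p^2 - 4p + 4 = ((1/6)p - 1/3)(6p^2 + 6p - 12) + (0)
Last nonzero remainder: 6p^2 + 6p - 12. Dividing through by 6 gives the monic gcd p^2 + p - 2.

p^2 + p - 2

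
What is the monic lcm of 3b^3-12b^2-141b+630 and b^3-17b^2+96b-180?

b^4-10b^3-23b^2+492b-1260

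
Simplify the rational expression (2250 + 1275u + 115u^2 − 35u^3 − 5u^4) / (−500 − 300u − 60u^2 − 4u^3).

(−90 − 15u + 5u^2)/(20 + 4u)

Repeated division with remainder:
  −5u^4 − 35u^3 + 115u^2 + 1275u + 2250 = ((5/4)u − 10)(−4u^3 − 60u^2 − 300u − 500) + (−110u^2 − 1100u − 2750)
  −4u^3 − 60u^2 − 300u − 500 = ((2/55)u + 2/11)(−110u^2 − 1100u − 2750) + (0)
Last nonzero remainder: −110u^2 − 1100u − 2750. Dividing through by −110 gives the monic gcd u^2 + 10u + 25.
Cancel u^2 + 10u + 25 from numerator and denominator to get the reduced form.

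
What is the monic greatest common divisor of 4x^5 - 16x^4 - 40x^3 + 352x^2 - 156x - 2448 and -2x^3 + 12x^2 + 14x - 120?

By polynomial division,
  4x^5 - 16x^4 - 40x^3 + 352x^2 - 156x - 2448 = (-2x^2 - 4x - 18)(-2x^3 + 12x^2 + 14x - 120) + (384x^2 - 384x - 4608)
  -2x^3 + 12x^2 + 14x - 120 = (-(1/192)x + 5/192)(384x^2 - 384x - 4608) + (0)
Last nonzero remainder: 384x^2 - 384x - 4608. Dividing through by 384 gives the monic gcd x^2 - x - 12.

x^2 - x - 12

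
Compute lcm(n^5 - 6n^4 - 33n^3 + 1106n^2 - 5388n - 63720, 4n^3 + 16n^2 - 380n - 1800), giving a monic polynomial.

n^6 - n^5 - 63n^4 + 941n^3 + 142n^2 - 90660n - 318600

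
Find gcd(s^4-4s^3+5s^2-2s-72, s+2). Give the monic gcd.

Repeated division with remainder:
  s^4-4s^3+5s^2-2s-72 = (s^3-6s^2+17s-36)(s+2) + (0)
The last nonzero remainder s+2 is already monic.

s+2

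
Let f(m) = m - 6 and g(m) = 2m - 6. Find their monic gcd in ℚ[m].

1

Euclidean algorithm in ℚ[m]:
  m - 6 = (1/2)(2m - 6) + (-3)
  2m - 6 = (-(2/3)m + 2)(-3) + (0)
The last nonzero remainder is the constant -3, so the polynomials are coprime and gcd = 1.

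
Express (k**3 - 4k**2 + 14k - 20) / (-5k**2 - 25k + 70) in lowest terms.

Repeated division with remainder:
  k**3 - 4k**2 + 14k - 20 = (-(1/5)k + 9/5)(-5k**2 - 25k + 70) + (73k - 146)
  -5k**2 - 25k + 70 = (-(5/73)k - 35/73)(73k - 146) + (0)
Last nonzero remainder: 73k - 146. Dividing through by 73 gives the monic gcd k - 2.
Cancel k - 2 from numerator and denominator to get the reduced form.

(-k**2 + 2k - 10)/(5k + 35)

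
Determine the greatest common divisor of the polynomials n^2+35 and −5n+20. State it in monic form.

1

Euclidean algorithm in ℚ[n]:
  n^2+35 = (−(1/5)n−4/5)(−5n+20) + (51)
  −5n+20 = (−(5/51)n+20/51)(51) + (0)
The last nonzero remainder is the constant 51, so the polynomials are coprime and gcd = 1.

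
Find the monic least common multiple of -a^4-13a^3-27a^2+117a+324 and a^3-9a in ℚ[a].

a^5+13a^4+27a^3-117a^2-324a

Apply the Euclidean algorithm:
  -a^4-13a^3-27a^2+117a+324 = (-a-13)(a^3-9a) + (-36a^2+324)
  a^3-9a = (-(1/36)a)(-36a^2+324) + (0)
Last nonzero remainder: -36a^2+324. Dividing through by -36 gives the monic gcd a^2-9.
Then lcm(f, g) = f·g / gcd(f, g); expanding and making the result monic gives the answer.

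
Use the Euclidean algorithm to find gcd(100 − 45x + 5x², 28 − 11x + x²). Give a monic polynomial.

−4 + x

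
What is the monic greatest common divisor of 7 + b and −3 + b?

1

Euclidean algorithm in ℚ[b]:
  b + 7 = (b − 3) + (10)
  b − 3 = ((1/10)b − 3/10)(10) + (0)
The last nonzero remainder is the constant 10, so the polynomials are coprime and gcd = 1.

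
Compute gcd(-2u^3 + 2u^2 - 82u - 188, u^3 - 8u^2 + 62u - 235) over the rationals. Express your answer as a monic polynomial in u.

u^2 - 3u + 47

Apply the Euclidean algorithm:
  -2u^3 + 2u^2 - 82u - 188 = (-2)(u^3 - 8u^2 + 62u - 235) + (-14u^2 + 42u - 658)
  u^3 - 8u^2 + 62u - 235 = (-(1/14)u + 5/14)(-14u^2 + 42u - 658) + (0)
Last nonzero remainder: -14u^2 + 42u - 658. Dividing through by -14 gives the monic gcd u^2 - 3u + 47.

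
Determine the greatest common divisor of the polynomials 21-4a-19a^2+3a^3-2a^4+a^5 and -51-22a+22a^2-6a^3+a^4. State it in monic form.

By polynomial division,
  a^5-2a^4+3a^3-19a^2-4a+21 = (a+4)(a^4-6a^3+22a^2-22a-51) + (5a^3-85a^2+135a+225)
  a^4-6a^3+22a^2-22a-51 = ((1/5)a+11/5)(5a^3-85a^2+135a+225) + (182a^2-364a-546)
  5a^3-85a^2+135a+225 = ((5/182)a-75/182)(182a^2-364a-546) + (0)
Last nonzero remainder: 182a^2-364a-546. Dividing through by 182 gives the monic gcd a^2-2a-3.

-3-2a+a^2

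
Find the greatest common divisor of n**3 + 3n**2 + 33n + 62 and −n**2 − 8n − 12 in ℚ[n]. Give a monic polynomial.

n + 2

Euclidean algorithm in ℚ[n]:
  n**3 + 3n**2 + 33n + 62 = (−n + 5)(−n**2 − 8n − 12) + (61n + 122)
  −n**2 − 8n − 12 = (−(1/61)n − 6/61)(61n + 122) + (0)
Last nonzero remainder: 61n + 122. Dividing through by 61 gives the monic gcd n + 2.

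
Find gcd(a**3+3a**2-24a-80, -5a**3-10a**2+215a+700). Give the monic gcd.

a+4

By polynomial division,
  a**3+3a**2-24a-80 = (-1/5)(-5a**3-10a**2+215a+700) + (a**2+19a+60)
  -5a**3-10a**2+215a+700 = (-5a+85)(a**2+19a+60) + (-1100a-4400)
  a**2+19a+60 = (-(1/1100)a-3/220)(-1100a-4400) + (0)
Last nonzero remainder: -1100a-4400. Dividing through by -1100 gives the monic gcd a+4.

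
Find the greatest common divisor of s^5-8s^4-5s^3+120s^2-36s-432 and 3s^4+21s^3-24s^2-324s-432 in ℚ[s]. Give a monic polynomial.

s^3+s^2-14s-24

Repeated division with remainder:
  s^5-8s^4-5s^3+120s^2-36s-432 = ((1/3)s-5)(3s^4+21s^3-24s^2-324s-432) + (108s^3+108s^2-1512s-2592)
  3s^4+21s^3-24s^2-324s-432 = ((1/36)s+1/6)(108s^3+108s^2-1512s-2592) + (0)
Last nonzero remainder: 108s^3+108s^2-1512s-2592. Dividing through by 108 gives the monic gcd s^3+s^2-14s-24.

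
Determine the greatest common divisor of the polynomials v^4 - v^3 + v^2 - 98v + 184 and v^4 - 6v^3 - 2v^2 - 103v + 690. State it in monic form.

Apply the Euclidean algorithm:
  v^4 - v^3 + v^2 - 98v + 184 = (v^4 - 6v^3 - 2v^2 - 103v + 690) + (5v^3 + 3v^2 + 5v - 506)
  v^4 - 6v^3 - 2v^2 - 103v + 690 = ((1/5)v - 33/25)(5v^3 + 3v^2 + 5v - 506) + ((24/25)v^2 + (24/5)v + 552/25)
  5v^3 + 3v^2 + 5v - 506 = ((125/24)v - 275/12)((24/25)v^2 + (24/5)v + 552/25) + (0)
Last nonzero remainder: (24/25)v^2 + (24/5)v + 552/25. Dividing through by 24/25 gives the monic gcd v^2 + 5v + 23.

v^2 + 5v + 23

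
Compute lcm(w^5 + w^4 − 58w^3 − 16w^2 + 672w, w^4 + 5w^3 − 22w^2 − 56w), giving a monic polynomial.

w^6 + 3w^5 − 56w^4 − 132w^3 + 640w^2 + 1344w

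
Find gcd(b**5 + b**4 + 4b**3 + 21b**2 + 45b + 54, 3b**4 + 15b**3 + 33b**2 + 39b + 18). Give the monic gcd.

b**3 + 4b**2 + 7b + 6

Euclidean algorithm in ℚ[b]:
  b**5 + b**4 + 4b**3 + 21b**2 + 45b + 54 = ((1/3)b - 4/3)(3b**4 + 15b**3 + 33b**2 + 39b + 18) + (13b**3 + 52b**2 + 91b + 78)
  3b**4 + 15b**3 + 33b**2 + 39b + 18 = ((3/13)b + 3/13)(13b**3 + 52b**2 + 91b + 78) + (0)
Last nonzero remainder: 13b**3 + 52b**2 + 91b + 78. Dividing through by 13 gives the monic gcd b**3 + 4b**2 + 7b + 6.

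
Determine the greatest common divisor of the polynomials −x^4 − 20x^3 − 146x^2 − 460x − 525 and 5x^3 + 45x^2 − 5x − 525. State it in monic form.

x^2 + 12x + 35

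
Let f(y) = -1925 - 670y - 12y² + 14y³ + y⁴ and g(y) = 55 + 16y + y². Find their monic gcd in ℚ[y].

55 + 16y + y²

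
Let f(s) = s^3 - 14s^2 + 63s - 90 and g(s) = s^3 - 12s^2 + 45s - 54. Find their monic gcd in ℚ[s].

s^2 - 9s + 18

Euclidean algorithm in ℚ[s]:
  s^3 - 14s^2 + 63s - 90 = (s^3 - 12s^2 + 45s - 54) + (-2s^2 + 18s - 36)
  s^3 - 12s^2 + 45s - 54 = (-(1/2)s + 3/2)(-2s^2 + 18s - 36) + (0)
Last nonzero remainder: -2s^2 + 18s - 36. Dividing through by -2 gives the monic gcd s^2 - 9s + 18.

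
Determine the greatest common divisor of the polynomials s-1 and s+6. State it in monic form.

1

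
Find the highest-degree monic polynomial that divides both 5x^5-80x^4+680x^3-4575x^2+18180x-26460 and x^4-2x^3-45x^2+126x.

Repeated division with remainder:
  5x^5-80x^4+680x^3-4575x^2+18180x-26460 = (5x-70)(x^4-2x^3-45x^2+126x) + (765x^3-8355x^2+27000x-26460)
  x^4-2x^3-45x^2+126x = ((1/765)x+91/7803)(765x^3-8355x^2+27000x-26460) + ((44590/2601)x^2-(44590/289)x+89180/289)
  765x^3-8355x^2+27000x-26460 = ((397953/8918)x-7803/91)((44590/2601)x^2-(44590/289)x+89180/289) + (0)
Last nonzero remainder: (44590/2601)x^2-(44590/289)x+89180/289. Dividing through by 44590/2601 gives the monic gcd x^2-9x+18.

x^2-9x+18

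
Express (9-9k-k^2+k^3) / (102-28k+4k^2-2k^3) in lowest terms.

(3-2k-k^2)/(34+2k+2k^2)

By polynomial division,
  k^3-k^2-9k+9 = (-1/2)(-2k^3+4k^2-28k+102) + (k^2-23k+60)
  -2k^3+4k^2-28k+102 = (-2k-42)(k^2-23k+60) + (-874k+2622)
  k^2-23k+60 = (-(1/874)k+10/437)(-874k+2622) + (0)
Last nonzero remainder: -874k+2622. Dividing through by -874 gives the monic gcd k-3.
Cancel k-3 from numerator and denominator to get the reduced form.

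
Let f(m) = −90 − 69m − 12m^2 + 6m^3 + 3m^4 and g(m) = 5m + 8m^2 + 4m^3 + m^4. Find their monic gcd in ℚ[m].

By polynomial division,
  3m^4 + 6m^3 − 12m^2 − 69m − 90 = (3)(m^4 + 4m^3 + 8m^2 + 5m) + (−6m^3 − 36m^2 − 84m − 90)
  m^4 + 4m^3 + 8m^2 + 5m = (−(1/6)m + 1/3)(−6m^3 − 36m^2 − 84m − 90) + (6m^2 + 18m + 30)
  −6m^3 − 36m^2 − 84m − 90 = (−m − 3)(6m^2 + 18m + 30) + (0)
Last nonzero remainder: 6m^2 + 18m + 30. Dividing through by 6 gives the monic gcd m^2 + 3m + 5.

5 + 3m + m^2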